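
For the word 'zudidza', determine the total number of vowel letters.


Scanning each character of 'zudidza':
  Position 1: 'z' -> consonant (running count: 0)
  Position 2: 'u' -> vowel (running count: 1)
  Position 3: 'd' -> consonant (running count: 1)
  Position 4: 'i' -> vowel (running count: 2)
  Position 5: 'd' -> consonant (running count: 2)
  Position 6: 'z' -> consonant (running count: 2)
  Position 7: 'a' -> vowel (running count: 3)
Total vowels: 3

3


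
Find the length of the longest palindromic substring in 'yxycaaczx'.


Scanning 'yxycaaczx' for palindromic substrings.
Substring at positions 3-6: 'caac'.
Check: reverse('caac') = 'caac' -> palindrome confirmed.
Neighbouring characters ('y' / 'z') break symmetry, so it cannot extend further.
No longer palindromic substring exists; longest length = 4

4


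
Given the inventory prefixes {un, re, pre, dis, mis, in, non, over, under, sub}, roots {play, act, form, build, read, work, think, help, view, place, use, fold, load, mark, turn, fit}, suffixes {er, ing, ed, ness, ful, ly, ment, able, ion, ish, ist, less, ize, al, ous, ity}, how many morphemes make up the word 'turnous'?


Segmenting 'turnous' against the inventory:
  'turn' -> root (morpheme 1)
  'ous' -> suffix (morpheme 2)
Total morphemes: 2

2


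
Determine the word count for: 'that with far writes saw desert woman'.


Counting words by splitting on spaces:
  Word 1: 'that'
  Word 2: 'with'
  Word 3: 'far'
  Word 4: 'writes'
  Word 5: 'saw'
  Word 6: 'desert'
  Word 7: 'woman'
Total words: 7

7


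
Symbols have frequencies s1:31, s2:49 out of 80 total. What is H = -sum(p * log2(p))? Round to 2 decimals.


Computing entropy H = -sum(p_i * log2(p_i)):
  s1: p = 31/80 = 0.3875, -p*log2(p) = 0.5300
  s2: p = 49/80 = 0.6125, -p*log2(p) = 0.4332
H = sum of terms = 0.9632
Rounded to 2 decimals: 0.96

0.96


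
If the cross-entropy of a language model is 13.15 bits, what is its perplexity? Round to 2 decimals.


Perplexity formula: PP = 2^H
H = 13.15
PP = 2^13.15
Decompose: 2^13.15 = 2^13 * 2^0.15
2^13 = 8192, 2^0.15 ~ 1.1095695
PP ~ 8192 * 1.1095695 = 9089.5933440
Rounded to 2 decimals: 9089.59

9089.59


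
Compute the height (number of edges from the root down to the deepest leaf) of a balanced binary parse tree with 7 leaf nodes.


In a balanced binary tree with n leaves the deepest leaf is ceil(log2(n)) edges below the root.
log2(7) = 2.8074
ceil(2.8074) = 3
height (edges) = 3

3


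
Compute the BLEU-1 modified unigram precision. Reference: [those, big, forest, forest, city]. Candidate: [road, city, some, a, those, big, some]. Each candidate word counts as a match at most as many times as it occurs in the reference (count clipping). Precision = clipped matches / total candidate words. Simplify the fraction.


Reference word counts: {'big': 1, 'city': 1, 'forest': 2, 'those': 1}
Checking each candidate word (with clipping):
  'road' -> not in reference -> no match (matches: 0)
  'city' -> in reference (ref count 1, used 1/1) -> match (matches: 1)
  'some' -> not in reference -> no match (matches: 1)
  'a' -> not in reference -> no match (matches: 1)
  'those' -> in reference (ref count 1, used 1/1) -> match (matches: 2)
  'big' -> in reference (ref count 1, used 1/1) -> match (matches: 3)
  'some' -> not in reference -> no match (matches: 3)
Clipped matches: 3, Candidate length: 7
Precision = 3/7

3/7


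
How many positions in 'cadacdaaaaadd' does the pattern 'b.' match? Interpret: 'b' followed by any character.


Pattern: b. means 'b' followed by any character.
Scanning 'cadacdaaaaadd' position-by-position:
  Pos 0: window 'ca' -> no
  Pos 1: window 'ad' -> no
  Pos 2: window 'da' -> no
  Pos 3: window 'ac' -> no
  Pos 4: window 'cd' -> no
  Pos 5: window 'da' -> no
  Pos 6: window 'aa' -> no
  Pos 7: window 'aa' -> no
  Pos 8: window 'aa' -> no
  Pos 9: window 'aa' -> no
  Pos 10: window 'ad' -> no
  Pos 11: window 'dd' -> no
  Pos 12: window 'd' -> no
Total matches: 0

0


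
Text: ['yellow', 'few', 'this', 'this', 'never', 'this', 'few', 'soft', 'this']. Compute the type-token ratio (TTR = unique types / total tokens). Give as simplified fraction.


Tokens: 9
Unique types: ('few', 'never', 'soft', 'this', 'yellow') = 5
TTR = 5/9
Already in lowest terms.

5/9


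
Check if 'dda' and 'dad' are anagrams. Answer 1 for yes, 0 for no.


Sort characters of 'dda': 'add'
Sort characters of 'dad': 'add'
Sorted forms match -> they ARE anagrams
Result: 1

1


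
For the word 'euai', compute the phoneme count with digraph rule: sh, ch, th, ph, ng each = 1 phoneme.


Parsing 'euai' greedily, digraphs first:
  'e' -> vowel phoneme (phonemes so far: 1)
  'u' -> vowel phoneme (phonemes so far: 2)
  'a' -> vowel phoneme (phonemes so far: 3)
  'i' -> vowel phoneme (phonemes so far: 4)
Total phonemes: 4

4


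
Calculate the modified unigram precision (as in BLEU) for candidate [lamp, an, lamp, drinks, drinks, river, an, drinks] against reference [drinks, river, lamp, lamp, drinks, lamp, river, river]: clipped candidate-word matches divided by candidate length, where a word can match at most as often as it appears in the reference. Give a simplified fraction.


Reference word counts: {'drinks': 2, 'lamp': 3, 'river': 3}
Checking each candidate word (with clipping):
  'lamp' -> in reference (ref count 3, used 1/3) -> match (matches: 1)
  'an' -> not in reference -> no match (matches: 1)
  'lamp' -> in reference (ref count 3, used 2/3) -> match (matches: 2)
  'drinks' -> in reference (ref count 2, used 1/2) -> match (matches: 3)
  'drinks' -> in reference (ref count 2, used 2/2) -> match (matches: 4)
  'river' -> in reference (ref count 3, used 1/3) -> match (matches: 5)
  'an' -> not in reference -> no match (matches: 5)
  'drinks' -> ref count 2 already used up (2/2) -> clipped, no match (matches: 5)
Clipped matches: 5, Candidate length: 8
Precision = 5/8

5/8


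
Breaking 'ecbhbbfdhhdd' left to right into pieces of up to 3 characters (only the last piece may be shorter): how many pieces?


'ecbhbbfdhhdd' has 12 characters.
Chunking with max size 3:
  Chunk 1: 'ecb' (positions 0-2)
  Chunk 2: 'hbb' (positions 3-5)
  Chunk 3: 'fdh' (positions 6-8)
  Chunk 4: 'hdd' (positions 9-11)
Total chunks: ceil(12 / 3) = 4

4


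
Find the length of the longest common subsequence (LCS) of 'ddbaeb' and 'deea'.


DP table for LCS of 'ddbaeb' and 'deea':
       d  e  e  a
    0  0  0  0  0
  d 0  1  1  1  1
  d 0  1  1  1  1
  b 0  1  1  1  1
  a 0  1  1  1  2
  e 0  1  2  2  2
  b 0  1  2  2  2
LCS: 'da'
LCS length = 2

2


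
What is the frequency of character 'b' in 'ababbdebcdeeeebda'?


Scanning 'ababbdebcdeeeebda' for 'b':
  Position 1: 'b' -> MATCH (count: 1)
  Position 3: 'b' -> MATCH (count: 2)
  Position 4: 'b' -> MATCH (count: 3)
  Position 7: 'b' -> MATCH (count: 4)
  Position 14: 'b' -> MATCH (count: 5)
Total occurrences of 'b': 5

5


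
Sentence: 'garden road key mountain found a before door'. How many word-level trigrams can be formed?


Word trigrams from [8] words:
  Trigram 1: (garden road key)
  Trigram 2: (road key mountain)
  Trigram 3: (key mountain found)
  Trigram 4: (mountain found a)
  Trigram 5: (found a before)
  Trigram 6: (a before door)
Total word trigrams: 8 - 2 = 6

6


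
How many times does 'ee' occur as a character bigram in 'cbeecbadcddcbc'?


Scanning 'cbeecbadcddcbc' for bigram 'ee':
  Position 0: 'cb' -> no
  Position 1: 'be' -> no
  Position 2: 'ee' -> MATCH
  Position 3: 'ec' -> no
  Position 4: 'cb' -> no
  Position 5: 'ba' -> no
  Position 6: 'ad' -> no
  Position 7: 'dc' -> no
  Position 8: 'cd' -> no
  Position 9: 'dd' -> no
  Position 10: 'dc' -> no
  Position 11: 'cb' -> no
  Position 12: 'bc' -> no
Total matches: 1

1


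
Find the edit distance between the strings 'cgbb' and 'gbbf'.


Building DP table for s1='cgbb' (len 4) and s2='gbbf' (len 4):
       g  b  b  f
    0  1  2  3  4
  c 1  1  2  3  4
  g 2  1  2  3  4
  b 3  2  1  2  3
  b 4  3  2  1  2
Edit distance = dp[4][4] = 2

2


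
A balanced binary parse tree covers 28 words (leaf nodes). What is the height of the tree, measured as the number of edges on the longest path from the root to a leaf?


In a balanced binary tree with n leaves the deepest leaf is ceil(log2(n)) edges below the root.
log2(28) = 4.8074
ceil(4.8074) = 5
height (edges) = 5

5


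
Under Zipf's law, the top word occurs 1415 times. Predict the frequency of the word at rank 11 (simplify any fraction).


Zipf's law: freq(rank) = f1 / rank
f1 = 1415, rank = 11
freq = 1415 / 11
GCD(1415, 11) = 1
Simplified: 1415/11

1415/11


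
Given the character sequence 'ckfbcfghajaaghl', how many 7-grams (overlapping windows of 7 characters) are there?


String 'ckfbcfghajaaghl' has length L = 15.
Number of overlapping n-grams = L - n + 1
Substituting: 15 - 7 + 1 = 9

9


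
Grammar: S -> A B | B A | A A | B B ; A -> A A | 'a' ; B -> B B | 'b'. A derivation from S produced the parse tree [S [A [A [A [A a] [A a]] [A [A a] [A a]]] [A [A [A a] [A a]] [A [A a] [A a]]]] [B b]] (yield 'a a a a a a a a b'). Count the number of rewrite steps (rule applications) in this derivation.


Every bracketed nonterminal node [X ...] in the tree is produced by exactly one rule application.
Reading the tree off as a leftmost derivation:
  Step 1: S  =>  A B   (applied S -> A B)
  Step 2: A B  =>  A A B   (applied A -> A A)
  Step 3: A A B  =>  A A A B   (applied A -> A A)
  Step 4: A A A B  =>  A A A A B   (applied A -> A A)
  Step 5: A A A A B  =>  a A A A B   (applied A -> a)
  Step 6: a A A A B  =>  a a A A B   (applied A -> a)
  Step 7: a a A A B  =>  a a A A A B   (applied A -> A A)
  Step 8: a a A A A B  =>  a a a A A B   (applied A -> a)
  Step 9: a a a A A B  =>  a a a a A B   (applied A -> a)
  Step 10: a a a a A B  =>  a a a a A A B   (applied A -> A A)
  Step 11: a a a a A A B  =>  a a a a A A A B   (applied A -> A A)
  Step 12: a a a a A A A B  =>  a a a a a A A B   (applied A -> a)
  Step 13: a a a a a A A B  =>  a a a a a a A B   (applied A -> a)
  Step 14: a a a a a a A B  =>  a a a a a a A A B   (applied A -> A A)
  Step 15: a a a a a a A A B  =>  a a a a a a a A B   (applied A -> a)
  Step 16: a a a a a a a A B  =>  a a a a a a a a B   (applied A -> a)
  Step 17: a a a a a a a a B  =>  a a a a a a a a b   (applied B -> b)
Final yield: a a a a a a a a b
Total rewrite steps: 17

17


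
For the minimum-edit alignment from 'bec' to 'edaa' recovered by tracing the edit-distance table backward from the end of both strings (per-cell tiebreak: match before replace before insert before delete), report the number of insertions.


Edit distance = 4. Backtracking from cell (3, 4) with preference match > replace > insert > delete,
then listing the resulting alignment 'bec' -> 'edaa' left to right:
  Step 1: insert 'e' [insertion #1]
  Step 2: replace b->d
  Step 3: replace e->a
  Step 4: replace c->a
Total insertions: 1

1


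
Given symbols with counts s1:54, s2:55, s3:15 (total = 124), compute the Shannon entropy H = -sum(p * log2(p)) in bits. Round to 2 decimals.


Computing entropy H = -sum(p_i * log2(p_i)):
  s1: p = 54/124 = 0.4355, -p*log2(p) = 0.5223
  s2: p = 55/124 = 0.4435, -p*log2(p) = 0.5202
  s3: p = 15/124 = 0.1210, -p*log2(p) = 0.3686
H = sum of terms = 1.4111
Rounded to 2 decimals: 1.41

1.41


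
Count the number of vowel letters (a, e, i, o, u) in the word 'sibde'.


Scanning each character of 'sibde':
  Position 1: 's' -> consonant (running count: 0)
  Position 2: 'i' -> vowel (running count: 1)
  Position 3: 'b' -> consonant (running count: 1)
  Position 4: 'd' -> consonant (running count: 1)
  Position 5: 'e' -> vowel (running count: 2)
Total vowels: 2

2


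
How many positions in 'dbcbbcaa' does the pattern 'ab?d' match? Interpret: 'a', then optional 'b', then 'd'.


Pattern: ab?d means 'a', then optional 'b', then 'd'.
Scanning 'dbcbbcaa' position-by-position:
  Pos 0: window 'dbc' -> no
  Pos 1: window 'bcb' -> no
  Pos 2: window 'cbb' -> no
  Pos 3: window 'bbc' -> no
  Pos 4: window 'bca' -> no
  Pos 5: window 'caa' -> no
  Pos 6: window 'aa' -> no
  Pos 7: window 'a' -> no
Total matches: 0

0


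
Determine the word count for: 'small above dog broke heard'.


Counting words by splitting on spaces:
  Word 1: 'small'
  Word 2: 'above'
  Word 3: 'dog'
  Word 4: 'broke'
  Word 5: 'heard'
Total words: 5

5


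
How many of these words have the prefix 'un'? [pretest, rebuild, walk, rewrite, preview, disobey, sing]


Checking each word for prefix 'un':
  'pretest' -> no (count: 0)
  'rebuild' -> no (count: 0)
  'walk' -> no (count: 0)
  'rewrite' -> no (count: 0)
  'preview' -> no (count: 0)
  'disobey' -> no (count: 0)
  'sing' -> no (count: 0)
Total with prefix 'un': 0

0


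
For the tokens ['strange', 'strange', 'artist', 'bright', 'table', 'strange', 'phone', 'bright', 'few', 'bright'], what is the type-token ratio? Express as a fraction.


Tokens: 10
Unique types: ('artist', 'bright', 'few', 'phone', 'strange', 'table') = 6
TTR = 6/10
Simplify: divide both by 2 -> 3/5
TTR = 3/5

3/5


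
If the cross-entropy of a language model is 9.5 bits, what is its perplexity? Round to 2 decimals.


Perplexity formula: PP = 2^H
H = 9.5
PP = 2^9.5
Decompose: 2^9.5 = 2^9 * 2^0.5 = 2^9 * sqrt(2)
2^9 = 512, sqrt(2) ~ 1.4142136
PP ~ 512 * 1.4142136 = 724.0773632
Rounded to 2 decimals: 724.08

724.08


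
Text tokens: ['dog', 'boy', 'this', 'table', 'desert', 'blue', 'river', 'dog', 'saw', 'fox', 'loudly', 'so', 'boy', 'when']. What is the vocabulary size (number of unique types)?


Listing all tokens and tracking unique types:
  Token 1: 'dog' -> NEW (unique so far: 1)
  Token 2: 'boy' -> NEW (unique so far: 2)
  Token 3: 'this' -> NEW (unique so far: 3)
  Token 4: 'table' -> NEW (unique so far: 4)
  Token 5: 'desert' -> NEW (unique so far: 5)
  Token 6: 'blue' -> NEW (unique so far: 6)
  Token 7: 'river' -> NEW (unique so far: 7)
  Token 8: 'dog' -> duplicate (unique so far: 7)
  Token 9: 'saw' -> NEW (unique so far: 8)
  Token 10: 'fox' -> NEW (unique so far: 9)
  Token 11: 'loudly' -> NEW (unique so far: 10)
  Token 12: 'so' -> NEW (unique so far: 11)
  Token 13: 'boy' -> duplicate (unique so far: 11)
  Token 14: 'when' -> NEW (unique so far: 12)
Unique types: ('blue', 'boy', 'desert', 'dog', 'fox', 'loudly', 'river', 'saw', 'so', 'table', 'this', 'when')
Vocabulary size: 12

12


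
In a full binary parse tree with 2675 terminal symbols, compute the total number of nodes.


Leaf nodes (terminals): 2675
Internal nodes = n - 1 = 2675 - 1 = 2674
Total = leaves + internal = 2675 + 2674 = 5349

5349


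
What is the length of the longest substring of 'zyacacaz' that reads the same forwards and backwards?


Scanning 'zyacacaz' for palindromic substrings.
Substring at positions 2-6: 'acaca'.
Check: reverse('acaca') = 'acaca' -> palindrome confirmed.
Neighbouring characters ('y' / 'z') break symmetry, so it cannot extend further.
No longer palindromic substring exists; longest length = 5

5


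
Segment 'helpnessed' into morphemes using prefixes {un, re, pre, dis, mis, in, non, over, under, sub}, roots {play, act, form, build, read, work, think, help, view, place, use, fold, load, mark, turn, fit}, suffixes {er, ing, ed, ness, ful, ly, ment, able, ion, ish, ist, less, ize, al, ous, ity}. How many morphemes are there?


Segmenting 'helpnessed' against the inventory:
  'help' -> root (morpheme 1)
  'ness' -> suffix (morpheme 2)
  'ed' -> suffix (morpheme 3)
Total morphemes: 3

3


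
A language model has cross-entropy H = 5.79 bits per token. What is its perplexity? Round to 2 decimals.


Perplexity formula: PP = 2^H
H = 5.79
PP = 2^5.79
Decompose: 2^5.79 = 2^5 * 2^0.79
2^5 = 32, 2^0.79 ~ 1.7290745
PP ~ 32 * 1.7290745 = 55.3303840
Rounded to 2 decimals: 55.33

55.33


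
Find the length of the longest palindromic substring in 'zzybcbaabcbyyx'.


Scanning 'zzybcbaabcbyyx' for palindromic substrings.
Substring at positions 2-11: 'ybcbaabcby'.
Check: reverse('ybcbaabcby') = 'ybcbaabcby' -> palindrome confirmed.
Neighbouring characters ('z' / 'y') break symmetry, so it cannot extend further.
No longer palindromic substring exists; longest length = 10

10


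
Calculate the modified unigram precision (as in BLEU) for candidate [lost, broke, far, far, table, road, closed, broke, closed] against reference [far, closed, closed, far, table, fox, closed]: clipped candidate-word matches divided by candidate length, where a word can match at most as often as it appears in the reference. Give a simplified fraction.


Reference word counts: {'closed': 3, 'far': 2, 'fox': 1, 'table': 1}
Checking each candidate word (with clipping):
  'lost' -> not in reference -> no match (matches: 0)
  'broke' -> not in reference -> no match (matches: 0)
  'far' -> in reference (ref count 2, used 1/2) -> match (matches: 1)
  'far' -> in reference (ref count 2, used 2/2) -> match (matches: 2)
  'table' -> in reference (ref count 1, used 1/1) -> match (matches: 3)
  'road' -> not in reference -> no match (matches: 3)
  'closed' -> in reference (ref count 3, used 1/3) -> match (matches: 4)
  'broke' -> not in reference -> no match (matches: 4)
  'closed' -> in reference (ref count 3, used 2/3) -> match (matches: 5)
Clipped matches: 5, Candidate length: 9
Precision = 5/9

5/9


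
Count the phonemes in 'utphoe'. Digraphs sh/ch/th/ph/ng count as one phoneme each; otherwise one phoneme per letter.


Parsing 'utphoe' greedily, digraphs first:
  'u' -> vowel phoneme (phonemes so far: 1)
  't' -> consonant phoneme (phonemes so far: 2)
  'ph' -> digraph (1 consonant phoneme) (phonemes so far: 3)
  'o' -> vowel phoneme (phonemes so far: 4)
  'e' -> vowel phoneme (phonemes so far: 5)
Total phonemes: 5

5


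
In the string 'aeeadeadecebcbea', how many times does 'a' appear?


Scanning 'aeeadeadecebcbea' for 'a':
  Position 0: 'a' -> MATCH (count: 1)
  Position 3: 'a' -> MATCH (count: 2)
  Position 6: 'a' -> MATCH (count: 3)
  Position 15: 'a' -> MATCH (count: 4)
Total occurrences of 'a': 4

4


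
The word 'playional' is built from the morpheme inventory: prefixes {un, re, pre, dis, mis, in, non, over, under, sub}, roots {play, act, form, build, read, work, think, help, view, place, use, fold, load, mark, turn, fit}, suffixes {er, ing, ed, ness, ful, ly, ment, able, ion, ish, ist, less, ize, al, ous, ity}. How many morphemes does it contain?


Segmenting 'playional' against the inventory:
  'play' -> root (morpheme 1)
  'ion' -> suffix (morpheme 2)
  'al' -> suffix (morpheme 3)
Total morphemes: 3

3


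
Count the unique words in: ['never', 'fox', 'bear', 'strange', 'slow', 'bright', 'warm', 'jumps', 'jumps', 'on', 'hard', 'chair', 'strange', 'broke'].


Listing all tokens and tracking unique types:
  Token 1: 'never' -> NEW (unique so far: 1)
  Token 2: 'fox' -> NEW (unique so far: 2)
  Token 3: 'bear' -> NEW (unique so far: 3)
  Token 4: 'strange' -> NEW (unique so far: 4)
  Token 5: 'slow' -> NEW (unique so far: 5)
  Token 6: 'bright' -> NEW (unique so far: 6)
  Token 7: 'warm' -> NEW (unique so far: 7)
  Token 8: 'jumps' -> NEW (unique so far: 8)
  Token 9: 'jumps' -> duplicate (unique so far: 8)
  Token 10: 'on' -> NEW (unique so far: 9)
  Token 11: 'hard' -> NEW (unique so far: 10)
  Token 12: 'chair' -> NEW (unique so far: 11)
  Token 13: 'strange' -> duplicate (unique so far: 11)
  Token 14: 'broke' -> NEW (unique so far: 12)
Unique types: ('bear', 'bright', 'broke', 'chair', 'fox', 'hard', 'jumps', 'never', 'on', 'slow', 'strange', 'warm')
Vocabulary size: 12

12


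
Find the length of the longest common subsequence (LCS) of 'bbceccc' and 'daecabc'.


DP table for LCS of 'bbceccc' and 'daecabc':
       d  a  e  c  a  b  c
    0  0  0  0  0  0  0  0
  b 0  0  0  0  0  0  1  1
  b 0  0  0  0  0  0  1  1
  c 0  0  0  0  1  1  1  2
  e 0  0  0  1  1  1  1  2
  c 0  0  0  1  2  2  2  2
  c 0  0  0  1  2  2  2  3
  c 0  0  0  1  2  2  2  3
LCS: 'ecc'
LCS length = 3

3


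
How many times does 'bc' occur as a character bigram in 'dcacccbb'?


Scanning 'dcacccbb' for bigram 'bc':
  Position 0: 'dc' -> no
  Position 1: 'ca' -> no
  Position 2: 'ac' -> no
  Position 3: 'cc' -> no
  Position 4: 'cc' -> no
  Position 5: 'cb' -> no
  Position 6: 'bb' -> no
Total matches: 0

0


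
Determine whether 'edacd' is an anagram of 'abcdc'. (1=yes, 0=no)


Sort characters of 'edacd': 'acdde'
Sort characters of 'abcdc': 'abccd'
Sorted forms differ -> they are NOT anagrams
Result: 0

0


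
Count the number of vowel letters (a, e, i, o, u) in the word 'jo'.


Scanning each character of 'jo':
  Position 1: 'j' -> consonant (running count: 0)
  Position 2: 'o' -> vowel (running count: 1)
Total vowels: 1

1


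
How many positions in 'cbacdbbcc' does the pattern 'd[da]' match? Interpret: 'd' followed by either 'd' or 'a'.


Pattern: d[da] means 'd' followed by either 'd' or 'a'.
Scanning 'cbacdbbcc' position-by-position:
  Pos 0: window 'cb' -> no
  Pos 1: window 'ba' -> no
  Pos 2: window 'ac' -> no
  Pos 3: window 'cd' -> no
  Pos 4: window 'db' -> no
  Pos 5: window 'bb' -> no
  Pos 6: window 'bc' -> no
  Pos 7: window 'cc' -> no
  Pos 8: window 'c' -> no
Total matches: 0

0


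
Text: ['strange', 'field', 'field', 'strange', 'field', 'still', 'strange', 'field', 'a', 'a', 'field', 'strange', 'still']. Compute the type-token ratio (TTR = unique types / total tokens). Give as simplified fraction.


Tokens: 13
Unique types: ('a', 'field', 'still', 'strange') = 4
TTR = 4/13
Already in lowest terms.

4/13


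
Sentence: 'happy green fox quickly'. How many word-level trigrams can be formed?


Word trigrams from [4] words:
  Trigram 1: (happy green fox)
  Trigram 2: (green fox quickly)
Total word trigrams: 4 - 2 = 2

2


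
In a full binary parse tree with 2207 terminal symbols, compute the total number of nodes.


Leaf nodes (terminals): 2207
Internal nodes = n - 1 = 2207 - 1 = 2206
Total = leaves + internal = 2207 + 2206 = 4413

4413


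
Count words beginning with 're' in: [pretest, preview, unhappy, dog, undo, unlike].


Checking each word for prefix 're':
  'pretest' -> no (count: 0)
  'preview' -> no (count: 0)
  'unhappy' -> no (count: 0)
  'dog' -> no (count: 0)
  'undo' -> no (count: 0)
  'unlike' -> no (count: 0)
Total with prefix 're': 0

0


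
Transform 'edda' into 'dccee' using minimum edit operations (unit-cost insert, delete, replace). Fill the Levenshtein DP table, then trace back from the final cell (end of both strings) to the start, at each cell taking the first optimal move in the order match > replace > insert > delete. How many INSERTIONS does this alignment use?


Edit distance = 5. Backtracking from cell (4, 5) with preference match > replace > insert > delete,
then listing the resulting alignment 'edda' -> 'dccee' left to right:
  Step 1: insert 'd' [insertion #1]
  Step 2: replace e->c
  Step 3: replace d->c
  Step 4: replace d->e
  Step 5: replace a->e
Total insertions: 1

1


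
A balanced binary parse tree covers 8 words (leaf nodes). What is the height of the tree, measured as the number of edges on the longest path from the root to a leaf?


In a balanced binary tree with n leaves the deepest leaf is ceil(log2(n)) edges below the root.
log2(8) = 3.0000
ceil(3.0000) = 3
height (edges) = 3

3


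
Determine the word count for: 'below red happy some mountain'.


Counting words by splitting on spaces:
  Word 1: 'below'
  Word 2: 'red'
  Word 3: 'happy'
  Word 4: 'some'
  Word 5: 'mountain'
Total words: 5

5


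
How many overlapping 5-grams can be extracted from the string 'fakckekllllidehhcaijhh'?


String 'fakckekllllidehhcaijhh' has length L = 22.
Number of overlapping n-grams = L - n + 1
Substituting: 22 - 5 + 1 = 18

18


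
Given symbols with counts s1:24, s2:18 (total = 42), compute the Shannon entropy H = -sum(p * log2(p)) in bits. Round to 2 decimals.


Computing entropy H = -sum(p_i * log2(p_i)):
  s1: p = 24/42 = 0.5714, -p*log2(p) = 0.4613
  s2: p = 18/42 = 0.4286, -p*log2(p) = 0.5239
H = sum of terms = 0.9852
Rounded to 2 decimals: 0.99

0.99


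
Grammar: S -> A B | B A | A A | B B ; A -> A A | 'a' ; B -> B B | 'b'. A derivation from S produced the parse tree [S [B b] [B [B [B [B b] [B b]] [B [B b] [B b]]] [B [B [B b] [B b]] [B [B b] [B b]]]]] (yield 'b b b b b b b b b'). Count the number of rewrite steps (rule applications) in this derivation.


Every bracketed nonterminal node [X ...] in the tree is produced by exactly one rule application.
Reading the tree off as a leftmost derivation:
  Step 1: S  =>  B B   (applied S -> B B)
  Step 2: B B  =>  b B   (applied B -> b)
  Step 3: b B  =>  b B B   (applied B -> B B)
  Step 4: b B B  =>  b B B B   (applied B -> B B)
  Step 5: b B B B  =>  b B B B B   (applied B -> B B)
  Step 6: b B B B B  =>  b b B B B   (applied B -> b)
  Step 7: b b B B B  =>  b b b B B   (applied B -> b)
  Step 8: b b b B B  =>  b b b B B B   (applied B -> B B)
  Step 9: b b b B B B  =>  b b b b B B   (applied B -> b)
  Step 10: b b b b B B  =>  b b b b b B   (applied B -> b)
  Step 11: b b b b b B  =>  b b b b b B B   (applied B -> B B)
  Step 12: b b b b b B B  =>  b b b b b B B B   (applied B -> B B)
  Step 13: b b b b b B B B  =>  b b b b b b B B   (applied B -> b)
  Step 14: b b b b b b B B  =>  b b b b b b b B   (applied B -> b)
  Step 15: b b b b b b b B  =>  b b b b b b b B B   (applied B -> B B)
  Step 16: b b b b b b b B B  =>  b b b b b b b b B   (applied B -> b)
  Step 17: b b b b b b b b B  =>  b b b b b b b b b   (applied B -> b)
Final yield: b b b b b b b b b
Total rewrite steps: 17

17


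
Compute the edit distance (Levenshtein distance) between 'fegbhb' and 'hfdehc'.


Building DP table for s1='fegbhb' (len 6) and s2='hfdehc' (len 6):
       h  f  d  e  h  c
    0  1  2  3  4  5  6
  f 1  1  1  2  3  4  5
  e 2  2  2  2  2  3  4
  g 3  3  3  3  3  3  4
  b 4  4  4  4  4  4  4
  h 5  4  5  5  5  4  5
  b 6  5  5  6  6  5  5
Edit distance = dp[6][6] = 5

5


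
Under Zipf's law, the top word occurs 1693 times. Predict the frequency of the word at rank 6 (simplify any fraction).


Zipf's law: freq(rank) = f1 / rank
f1 = 1693, rank = 6
freq = 1693 / 6
GCD(1693, 6) = 1
Simplified: 1693/6

1693/6


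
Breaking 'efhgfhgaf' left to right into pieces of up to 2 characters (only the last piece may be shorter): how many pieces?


'efhgfhgaf' has 9 characters.
Chunking with max size 2:
  Chunk 1: 'ef' (positions 0-1)
  Chunk 2: 'hg' (positions 2-3)
  Chunk 3: 'fh' (positions 4-5)
  Chunk 4: 'ga' (positions 6-7)
  Chunk 5: 'f' (positions 8-8)
Total chunks: ceil(9 / 2) = 5

5


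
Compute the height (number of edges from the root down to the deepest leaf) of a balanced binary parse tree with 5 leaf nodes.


In a balanced binary tree with n leaves the deepest leaf is ceil(log2(n)) edges below the root.
log2(5) = 2.3219
ceil(2.3219) = 3
height (edges) = 3

3


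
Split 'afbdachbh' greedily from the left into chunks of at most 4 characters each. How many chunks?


'afbdachbh' has 9 characters.
Chunking with max size 4:
  Chunk 1: 'afbd' (positions 0-3)
  Chunk 2: 'achb' (positions 4-7)
  Chunk 3: 'h' (positions 8-8)
Total chunks: ceil(9 / 4) = 3

3


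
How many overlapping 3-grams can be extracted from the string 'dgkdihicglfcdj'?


String 'dgkdihicglfcdj' has length L = 14.
Number of overlapping n-grams = L - n + 1
Substituting: 14 - 3 + 1 = 12

12


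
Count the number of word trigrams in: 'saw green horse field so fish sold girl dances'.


Word trigrams from [9] words:
  Trigram 1: (saw green horse)
  Trigram 2: (green horse field)
  Trigram 3: (horse field so)
  Trigram 4: (field so fish)
  Trigram 5: (so fish sold)
  Trigram 6: (fish sold girl)
  Trigram 7: (sold girl dances)
Total word trigrams: 9 - 2 = 7

7


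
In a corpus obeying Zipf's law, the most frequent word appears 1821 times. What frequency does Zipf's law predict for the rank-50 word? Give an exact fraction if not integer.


Zipf's law: freq(rank) = f1 / rank
f1 = 1821, rank = 50
freq = 1821 / 50
GCD(1821, 50) = 1
Simplified: 1821/50

1821/50


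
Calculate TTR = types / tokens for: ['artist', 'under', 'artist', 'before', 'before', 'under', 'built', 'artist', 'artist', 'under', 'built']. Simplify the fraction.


Tokens: 11
Unique types: ('artist', 'before', 'built', 'under') = 4
TTR = 4/11
Already in lowest terms.

4/11


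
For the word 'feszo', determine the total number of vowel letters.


Scanning each character of 'feszo':
  Position 1: 'f' -> consonant (running count: 0)
  Position 2: 'e' -> vowel (running count: 1)
  Position 3: 's' -> consonant (running count: 1)
  Position 4: 'z' -> consonant (running count: 1)
  Position 5: 'o' -> vowel (running count: 2)
Total vowels: 2

2


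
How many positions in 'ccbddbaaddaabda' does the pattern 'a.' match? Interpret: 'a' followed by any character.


Pattern: a. means 'a' followed by any character.
Scanning 'ccbddbaaddaabda' position-by-position:
  Pos 0: window 'cc' -> no
  Pos 1: window 'cb' -> no
  Pos 2: window 'bd' -> no
  Pos 3: window 'dd' -> no
  Pos 4: window 'db' -> no
  Pos 5: window 'ba' -> no
  Pos 6: window 'aa' -> MATCH
  Pos 7: window 'ad' -> MATCH
  Pos 8: window 'dd' -> no
  Pos 9: window 'da' -> no
  Pos 10: window 'aa' -> MATCH
  Pos 11: window 'ab' -> MATCH
  Pos 12: window 'bd' -> no
  Pos 13: window 'da' -> no
  Pos 14: window 'a' -> no
Total matches: 4

4


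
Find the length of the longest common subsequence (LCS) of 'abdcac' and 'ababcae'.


DP table for LCS of 'abdcac' and 'ababcae':
       a  b  a  b  c  a  e
    0  0  0  0  0  0  0  0
  a 0  1  1  1  1  1  1  1
  b 0  1  2  2  2  2  2  2
  d 0  1  2  2  2  2  2  2
  c 0  1  2  2  2  3  3  3
  a 0  1  2  3  3  3  4  4
  c 0  1  2  3  3  4  4  4
LCS: 'abca'
LCS length = 4

4


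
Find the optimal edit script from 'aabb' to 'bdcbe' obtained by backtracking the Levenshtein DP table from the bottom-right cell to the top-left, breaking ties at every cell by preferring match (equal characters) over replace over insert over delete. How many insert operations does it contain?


Edit distance = 4. Backtracking from cell (4, 5) with preference match > replace > insert > delete,
then listing the resulting alignment 'aabb' -> 'bdcbe' left to right:
  Step 1: insert 'b' [insertion #1]
  Step 2: replace a->d
  Step 3: replace a->c
  Step 4: keep 'b'
  Step 5: replace b->e
Total insertions: 1

1


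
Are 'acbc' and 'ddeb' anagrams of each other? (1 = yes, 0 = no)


Sort characters of 'acbc': 'abcc'
Sort characters of 'ddeb': 'bdde'
Sorted forms differ -> they are NOT anagrams
Result: 0

0


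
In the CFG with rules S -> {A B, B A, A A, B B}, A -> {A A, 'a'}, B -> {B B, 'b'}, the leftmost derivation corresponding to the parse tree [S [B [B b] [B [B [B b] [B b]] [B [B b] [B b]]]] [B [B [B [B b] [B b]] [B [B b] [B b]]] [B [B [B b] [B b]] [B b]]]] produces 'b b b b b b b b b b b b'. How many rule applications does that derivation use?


Every bracketed nonterminal node [X ...] in the tree is produced by exactly one rule application.
Reading the tree off as a leftmost derivation:
  Step 1: S  =>  B B   (applied S -> B B)
  Step 2: B B  =>  B B B   (applied B -> B B)
  Step 3: B B B  =>  b B B   (applied B -> b)
  Step 4: b B B  =>  b B B B   (applied B -> B B)
  Step 5: b B B B  =>  b B B B B   (applied B -> B B)
  Step 6: b B B B B  =>  b b B B B   (applied B -> b)
  Step 7: b b B B B  =>  b b b B B   (applied B -> b)
  Step 8: b b b B B  =>  b b b B B B   (applied B -> B B)
  Step 9: b b b B B B  =>  b b b b B B   (applied B -> b)
  Step 10: b b b b B B  =>  b b b b b B   (applied B -> b)
  Step 11: b b b b b B  =>  b b b b b B B   (applied B -> B B)
  Step 12: b b b b b B B  =>  b b b b b B B B   (applied B -> B B)
  Step 13: b b b b b B B B  =>  b b b b b B B B B   (applied B -> B B)
  Step 14: b b b b b B B B B  =>  b b b b b b B B B   (applied B -> b)
  Step 15: b b b b b b B B B  =>  b b b b b b b B B   (applied B -> b)
  Step 16: b b b b b b b B B  =>  b b b b b b b B B B   (applied B -> B B)
  Step 17: b b b b b b b B B B  =>  b b b b b b b b B B   (applied B -> b)
  Step 18: b b b b b b b b B B  =>  b b b b b b b b b B   (applied B -> b)
  Step 19: b b b b b b b b b B  =>  b b b b b b b b b B B   (applied B -> B B)
  Step 20: b b b b b b b b b B B  =>  b b b b b b b b b B B B   (applied B -> B B)
  Step 21: b b b b b b b b b B B B  =>  b b b b b b b b b b B B   (applied B -> b)
  Step 22: b b b b b b b b b b B B  =>  b b b b b b b b b b b B   (applied B -> b)
  Step 23: b b b b b b b b b b b B  =>  b b b b b b b b b b b b   (applied B -> b)
Final yield: b b b b b b b b b b b b
Total rewrite steps: 23

23


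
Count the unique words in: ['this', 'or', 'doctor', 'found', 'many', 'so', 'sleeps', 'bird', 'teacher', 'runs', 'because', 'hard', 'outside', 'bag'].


Listing all tokens and tracking unique types:
  Token 1: 'this' -> NEW (unique so far: 1)
  Token 2: 'or' -> NEW (unique so far: 2)
  Token 3: 'doctor' -> NEW (unique so far: 3)
  Token 4: 'found' -> NEW (unique so far: 4)
  Token 5: 'many' -> NEW (unique so far: 5)
  Token 6: 'so' -> NEW (unique so far: 6)
  Token 7: 'sleeps' -> NEW (unique so far: 7)
  Token 8: 'bird' -> NEW (unique so far: 8)
  Token 9: 'teacher' -> NEW (unique so far: 9)
  Token 10: 'runs' -> NEW (unique so far: 10)
  Token 11: 'because' -> NEW (unique so far: 11)
  Token 12: 'hard' -> NEW (unique so far: 12)
  Token 13: 'outside' -> NEW (unique so far: 13)
  Token 14: 'bag' -> NEW (unique so far: 14)
Unique types: ('bag', 'because', 'bird', 'doctor', 'found', 'hard', 'many', 'or', 'outside', 'runs', 'sleeps', 'so', 'teacher', 'this')
Vocabulary size: 14

14


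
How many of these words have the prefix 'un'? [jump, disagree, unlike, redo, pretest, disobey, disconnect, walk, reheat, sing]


Checking each word for prefix 'un':
  'jump' -> no (count: 0)
  'disagree' -> no (count: 0)
  'unlike' -> YES, starts with 'un' (count: 1)
  'redo' -> no (count: 1)
  'pretest' -> no (count: 1)
  'disobey' -> no (count: 1)
  'disconnect' -> no (count: 1)
  'walk' -> no (count: 1)
  'reheat' -> no (count: 1)
  'sing' -> no (count: 1)
Total with prefix 'un': 1

1


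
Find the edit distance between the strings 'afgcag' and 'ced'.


Building DP table for s1='afgcag' (len 6) and s2='ced' (len 3):
       c  e  d
    0  1  2  3
  a 1  1  2  3
  f 2  2  2  3
  g 3  3  3  3
  c 4  3  4  4
  a 5  4  4  5
  g 6  5  5  5
Edit distance = dp[6][3] = 5

5


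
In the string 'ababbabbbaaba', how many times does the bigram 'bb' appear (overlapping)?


Scanning 'ababbabbbaaba' for bigram 'bb':
  Position 0: 'ab' -> no
  Position 1: 'ba' -> no
  Position 2: 'ab' -> no
  Position 3: 'bb' -> MATCH
  Position 4: 'ba' -> no
  Position 5: 'ab' -> no
  Position 6: 'bb' -> MATCH
  Position 7: 'bb' -> MATCH
  Position 8: 'ba' -> no
  Position 9: 'aa' -> no
  Position 10: 'ab' -> no
  Position 11: 'ba' -> no
Total matches: 3

3


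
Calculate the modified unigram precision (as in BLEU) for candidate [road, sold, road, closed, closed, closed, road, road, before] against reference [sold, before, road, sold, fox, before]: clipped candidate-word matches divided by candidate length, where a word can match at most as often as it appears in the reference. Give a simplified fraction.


Reference word counts: {'before': 2, 'fox': 1, 'road': 1, 'sold': 2}
Checking each candidate word (with clipping):
  'road' -> in reference (ref count 1, used 1/1) -> match (matches: 1)
  'sold' -> in reference (ref count 2, used 1/2) -> match (matches: 2)
  'road' -> ref count 1 already used up (1/1) -> clipped, no match (matches: 2)
  'closed' -> not in reference -> no match (matches: 2)
  'closed' -> not in reference -> no match (matches: 2)
  'closed' -> not in reference -> no match (matches: 2)
  'road' -> ref count 1 already used up (1/1) -> clipped, no match (matches: 2)
  'road' -> ref count 1 already used up (1/1) -> clipped, no match (matches: 2)
  'before' -> in reference (ref count 2, used 1/2) -> match (matches: 3)
Clipped matches: 3, Candidate length: 9
Precision = 3/9 = 1/3

1/3


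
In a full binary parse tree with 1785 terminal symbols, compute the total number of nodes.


Leaf nodes (terminals): 1785
Internal nodes = n - 1 = 1785 - 1 = 1784
Total = leaves + internal = 1785 + 1784 = 3569

3569


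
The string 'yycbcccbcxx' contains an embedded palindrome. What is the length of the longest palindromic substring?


Scanning 'yycbcccbcxx' for palindromic substrings.
Substring at positions 2-8: 'cbcccbc'.
Check: reverse('cbcccbc') = 'cbcccbc' -> palindrome confirmed.
Neighbouring characters ('y' / 'x') break symmetry, so it cannot extend further.
No longer palindromic substring exists; longest length = 7

7


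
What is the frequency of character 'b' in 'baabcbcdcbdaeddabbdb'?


Scanning 'baabcbcdcbdaeddabbdb' for 'b':
  Position 0: 'b' -> MATCH (count: 1)
  Position 3: 'b' -> MATCH (count: 2)
  Position 5: 'b' -> MATCH (count: 3)
  Position 9: 'b' -> MATCH (count: 4)
  Position 16: 'b' -> MATCH (count: 5)
  Position 17: 'b' -> MATCH (count: 6)
  Position 19: 'b' -> MATCH (count: 7)
Total occurrences of 'b': 7

7


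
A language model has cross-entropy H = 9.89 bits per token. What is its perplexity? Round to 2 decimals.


Perplexity formula: PP = 2^H
H = 9.89
PP = 2^9.89
Decompose: 2^9.89 = 2^9 * 2^0.89
2^9 = 512, 2^0.89 ~ 1.8531761
PP ~ 512 * 1.8531761 = 948.8261632
Rounded to 2 decimals: 948.83

948.83


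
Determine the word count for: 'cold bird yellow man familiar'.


Counting words by splitting on spaces:
  Word 1: 'cold'
  Word 2: 'bird'
  Word 3: 'yellow'
  Word 4: 'man'
  Word 5: 'familiar'
Total words: 5

5


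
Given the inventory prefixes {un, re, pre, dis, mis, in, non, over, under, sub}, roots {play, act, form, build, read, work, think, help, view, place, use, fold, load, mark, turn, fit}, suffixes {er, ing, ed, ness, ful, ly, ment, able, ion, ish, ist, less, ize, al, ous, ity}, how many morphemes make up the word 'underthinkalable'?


Segmenting 'underthinkalable' against the inventory:
  'under' -> prefix (morpheme 1)
  'think' -> root (morpheme 2)
  'al' -> suffix (morpheme 3)
  'able' -> suffix (morpheme 4)
Total morphemes: 4

4


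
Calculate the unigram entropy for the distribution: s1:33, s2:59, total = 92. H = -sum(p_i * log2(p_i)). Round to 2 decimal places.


Computing entropy H = -sum(p_i * log2(p_i)):
  s1: p = 33/92 = 0.3587, -p*log2(p) = 0.5306
  s2: p = 59/92 = 0.6413, -p*log2(p) = 0.4110
H = sum of terms = 0.9416
Rounded to 2 decimals: 0.94

0.94


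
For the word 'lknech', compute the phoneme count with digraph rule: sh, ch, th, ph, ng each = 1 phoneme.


Parsing 'lknech' greedily, digraphs first:
  'l' -> consonant phoneme (phonemes so far: 1)
  'k' -> consonant phoneme (phonemes so far: 2)
  'n' -> consonant phoneme (phonemes so far: 3)
  'e' -> vowel phoneme (phonemes so far: 4)
  'ch' -> digraph (1 consonant phoneme) (phonemes so far: 5)
Total phonemes: 5

5


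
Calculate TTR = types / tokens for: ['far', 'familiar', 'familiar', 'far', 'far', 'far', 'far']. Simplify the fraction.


Tokens: 7
Unique types: ('familiar', 'far') = 2
TTR = 2/7
Already in lowest terms.

2/7


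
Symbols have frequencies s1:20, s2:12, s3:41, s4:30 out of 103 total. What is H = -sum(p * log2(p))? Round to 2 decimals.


Computing entropy H = -sum(p_i * log2(p_i)):
  s1: p = 20/103 = 0.1942, -p*log2(p) = 0.4591
  s2: p = 12/103 = 0.1165, -p*log2(p) = 0.3613
  s3: p = 41/103 = 0.3981, -p*log2(p) = 0.5290
  s4: p = 30/103 = 0.2913, -p*log2(p) = 0.5183
H = sum of terms = 1.8677
Rounded to 2 decimals: 1.87

1.87


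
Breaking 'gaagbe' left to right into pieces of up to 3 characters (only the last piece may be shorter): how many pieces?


'gaagbe' has 6 characters.
Chunking with max size 3:
  Chunk 1: 'gaa' (positions 0-2)
  Chunk 2: 'gbe' (positions 3-5)
Total chunks: ceil(6 / 3) = 2

2


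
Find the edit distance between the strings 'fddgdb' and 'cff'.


Building DP table for s1='fddgdb' (len 6) and s2='cff' (len 3):
       c  f  f
    0  1  2  3
  f 1  1  1  2
  d 2  2  2  2
  d 3  3  3  3
  g 4  4  4  4
  d 5  5  5  5
  b 6  6  6  6
Edit distance = dp[6][3] = 6

6
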